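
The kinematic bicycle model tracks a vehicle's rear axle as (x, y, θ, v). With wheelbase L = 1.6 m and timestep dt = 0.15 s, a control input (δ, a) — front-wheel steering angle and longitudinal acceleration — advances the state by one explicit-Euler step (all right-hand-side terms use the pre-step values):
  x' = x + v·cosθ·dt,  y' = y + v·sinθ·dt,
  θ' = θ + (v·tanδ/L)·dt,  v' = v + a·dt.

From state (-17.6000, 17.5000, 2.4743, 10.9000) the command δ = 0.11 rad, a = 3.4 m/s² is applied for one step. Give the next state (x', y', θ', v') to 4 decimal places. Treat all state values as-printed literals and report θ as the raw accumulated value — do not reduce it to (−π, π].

x' = -17.6000 + 10.9000·cos(2.4743)·0.15 = -18.8843
y' = 17.5000 + 10.9000·sin(2.4743)·0.15 = 18.5118
θ' = 2.4743 + (10.9000/1.6)·tan(0.11)·0.15 = 2.5872
v' = 10.9000 + 3.4000·0.15 = 11.4100

(-18.8843, 18.5118, 2.5872, 11.4100)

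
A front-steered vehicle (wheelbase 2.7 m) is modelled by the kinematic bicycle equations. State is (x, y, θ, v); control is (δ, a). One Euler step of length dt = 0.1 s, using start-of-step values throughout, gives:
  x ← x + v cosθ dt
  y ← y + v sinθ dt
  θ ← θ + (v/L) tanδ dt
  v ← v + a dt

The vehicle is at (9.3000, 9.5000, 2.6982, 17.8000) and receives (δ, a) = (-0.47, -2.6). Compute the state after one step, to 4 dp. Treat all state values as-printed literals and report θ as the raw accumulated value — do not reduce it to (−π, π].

(7.6921, 10.2636, 2.3633, 17.5400)

x' = 9.3000 + 17.8000·cos(2.6982)·0.1 = 7.6921
y' = 9.5000 + 17.8000·sin(2.6982)·0.1 = 10.2636
θ' = 2.6982 + (17.8000/2.7)·tan(-0.47)·0.1 = 2.3633
v' = 17.8000 − 2.6000·0.1 = 17.5400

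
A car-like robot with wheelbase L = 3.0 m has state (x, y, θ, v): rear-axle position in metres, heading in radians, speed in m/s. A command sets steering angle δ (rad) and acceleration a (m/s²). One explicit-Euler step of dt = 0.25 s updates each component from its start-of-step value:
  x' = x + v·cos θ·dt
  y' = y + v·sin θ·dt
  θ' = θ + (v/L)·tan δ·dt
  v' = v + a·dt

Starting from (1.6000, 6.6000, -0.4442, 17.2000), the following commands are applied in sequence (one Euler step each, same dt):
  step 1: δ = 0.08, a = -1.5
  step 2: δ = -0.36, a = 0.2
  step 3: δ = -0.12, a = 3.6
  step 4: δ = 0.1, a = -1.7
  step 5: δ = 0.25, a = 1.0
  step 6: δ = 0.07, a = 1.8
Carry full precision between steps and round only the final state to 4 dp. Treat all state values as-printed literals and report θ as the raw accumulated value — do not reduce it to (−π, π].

after step 1 (δ=0.08, a=-1.5): (5.482705, 4.752137, -0.329288, 16.825000)
after step 2 (δ=-0.36, a=0.2): (9.462965, 3.391964, -0.857036, 16.875000)
after step 3 (δ=-0.12, a=3.6): (12.224899, 0.202987, -1.026601, 17.775000)
after step 4 (δ=0.1, a=-1.7): (14.525561, -3.598837, -0.877980, 17.350000)
after step 5 (δ=0.25, a=1.0): (17.295951, -6.936328, -0.508798, 17.600000)
after step 6 (δ=0.07, a=1.8): (21.138605, -9.079692, -0.405964, 18.050000)

(21.1386, -9.0797, -0.4060, 18.0500)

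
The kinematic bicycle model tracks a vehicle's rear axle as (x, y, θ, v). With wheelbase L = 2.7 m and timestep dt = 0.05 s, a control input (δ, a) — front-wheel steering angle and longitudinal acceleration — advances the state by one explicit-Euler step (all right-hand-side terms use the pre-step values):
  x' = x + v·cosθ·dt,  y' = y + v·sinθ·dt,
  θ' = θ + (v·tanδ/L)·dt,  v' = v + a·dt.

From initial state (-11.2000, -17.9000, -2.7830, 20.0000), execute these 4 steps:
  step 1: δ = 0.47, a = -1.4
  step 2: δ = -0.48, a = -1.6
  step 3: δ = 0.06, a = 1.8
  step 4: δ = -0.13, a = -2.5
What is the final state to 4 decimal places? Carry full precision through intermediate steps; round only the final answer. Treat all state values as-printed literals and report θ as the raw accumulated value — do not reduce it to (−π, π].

(-14.8455, -19.4803, -2.8132, 19.8150)

after step 1 (δ=0.47, a=-1.4): (-12.136392, -18.250957, -2.594864, 19.930000)
after step 2 (δ=-0.48, a=-1.6): (-12.987632, -18.769032, -2.787008, 19.850000)
after step 3 (δ=0.06, a=1.8): (-13.918389, -19.113629, -2.764926, 19.940000)
after step 4 (δ=-0.13, a=-2.5): (-14.845496, -19.480348, -2.813202, 19.815000)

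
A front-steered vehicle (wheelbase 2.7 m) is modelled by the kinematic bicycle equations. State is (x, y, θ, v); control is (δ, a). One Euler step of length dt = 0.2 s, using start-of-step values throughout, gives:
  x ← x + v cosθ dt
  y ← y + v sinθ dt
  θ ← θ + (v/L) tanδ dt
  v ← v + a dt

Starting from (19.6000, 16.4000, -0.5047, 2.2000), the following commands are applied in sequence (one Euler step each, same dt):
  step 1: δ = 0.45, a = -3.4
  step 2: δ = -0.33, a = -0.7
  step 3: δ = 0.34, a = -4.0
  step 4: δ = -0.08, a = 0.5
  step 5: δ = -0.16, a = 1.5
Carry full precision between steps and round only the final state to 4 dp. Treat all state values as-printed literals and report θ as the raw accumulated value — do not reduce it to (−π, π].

(20.7378, 15.8329, -0.4400, 0.9800)

after step 1 (δ=0.45, a=-3.4): (19.985141, 16.187240, -0.425980, 1.520000)
after step 2 (δ=-0.33, a=-0.7): (20.261973, 16.061623, -0.464546, 1.380000)
after step 3 (δ=0.34, a=-4.0): (20.508724, 15.937971, -0.428386, 0.580000)
after step 4 (δ=-0.08, a=0.5): (20.614242, 15.889784, -0.431830, 0.680000)
after step 5 (δ=-0.16, a=1.5): (20.737758, 15.832863, -0.439959, 0.980000)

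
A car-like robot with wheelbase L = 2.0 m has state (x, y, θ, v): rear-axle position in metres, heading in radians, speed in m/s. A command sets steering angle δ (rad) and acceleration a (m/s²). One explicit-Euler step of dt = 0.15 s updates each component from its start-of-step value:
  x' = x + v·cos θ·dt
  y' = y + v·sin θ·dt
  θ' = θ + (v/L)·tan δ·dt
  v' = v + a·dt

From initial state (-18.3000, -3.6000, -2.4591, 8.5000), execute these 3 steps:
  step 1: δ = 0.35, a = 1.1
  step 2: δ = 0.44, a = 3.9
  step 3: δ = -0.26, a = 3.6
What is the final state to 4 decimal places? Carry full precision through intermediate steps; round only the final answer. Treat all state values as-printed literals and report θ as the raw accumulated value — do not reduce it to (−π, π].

(-20.5571, -6.7380, -2.1050, 9.7900)

after step 1 (δ=0.35, a=1.1): (-19.289404, -4.404180, -2.226394, 8.665000)
after step 2 (δ=0.44, a=3.9): (-20.081775, -5.434470, -1.920446, 9.250000)
after step 3 (δ=-0.26, a=3.6): (-20.557089, -6.738017, -2.104998, 9.790000)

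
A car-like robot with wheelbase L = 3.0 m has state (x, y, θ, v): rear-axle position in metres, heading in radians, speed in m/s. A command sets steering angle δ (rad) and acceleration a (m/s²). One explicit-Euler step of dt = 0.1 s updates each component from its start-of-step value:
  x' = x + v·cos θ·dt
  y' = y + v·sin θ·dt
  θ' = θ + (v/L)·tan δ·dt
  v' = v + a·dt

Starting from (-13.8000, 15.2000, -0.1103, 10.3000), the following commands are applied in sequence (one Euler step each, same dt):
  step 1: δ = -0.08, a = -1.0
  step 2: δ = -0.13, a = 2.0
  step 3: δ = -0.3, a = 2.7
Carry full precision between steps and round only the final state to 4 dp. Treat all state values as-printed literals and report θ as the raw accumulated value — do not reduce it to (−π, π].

(-10.7432, 14.7580, -0.2895, 10.6700)

after step 1 (δ=-0.08, a=-1.0): (-12.776259, 15.086621, -0.137825, 10.200000)
after step 2 (δ=-0.13, a=2.0): (-11.765932, 14.946484, -0.182276, 10.400000)
after step 3 (δ=-0.3, a=2.7): (-10.743161, 14.757965, -0.289513, 10.670000)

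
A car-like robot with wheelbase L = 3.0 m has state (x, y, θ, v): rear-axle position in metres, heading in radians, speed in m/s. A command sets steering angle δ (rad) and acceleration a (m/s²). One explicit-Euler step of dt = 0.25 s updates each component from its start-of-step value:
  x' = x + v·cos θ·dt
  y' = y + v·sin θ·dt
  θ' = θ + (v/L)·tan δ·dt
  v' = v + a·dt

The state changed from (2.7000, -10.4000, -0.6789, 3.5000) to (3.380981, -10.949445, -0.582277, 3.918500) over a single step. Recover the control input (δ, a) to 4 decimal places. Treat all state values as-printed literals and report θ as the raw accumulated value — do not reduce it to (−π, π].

δ = 0.3199, a = 1.6740

a = (v'−v)/dt = (0.418500)/0.25 = 1.6740
Δθ = θ'−θ = 0.096623;  (v·dt/L) = 3.5000·0.25/3.0 = 0.291667
tan δ = Δθ·L/(v·dt) = 0.331279  →  δ = 0.3199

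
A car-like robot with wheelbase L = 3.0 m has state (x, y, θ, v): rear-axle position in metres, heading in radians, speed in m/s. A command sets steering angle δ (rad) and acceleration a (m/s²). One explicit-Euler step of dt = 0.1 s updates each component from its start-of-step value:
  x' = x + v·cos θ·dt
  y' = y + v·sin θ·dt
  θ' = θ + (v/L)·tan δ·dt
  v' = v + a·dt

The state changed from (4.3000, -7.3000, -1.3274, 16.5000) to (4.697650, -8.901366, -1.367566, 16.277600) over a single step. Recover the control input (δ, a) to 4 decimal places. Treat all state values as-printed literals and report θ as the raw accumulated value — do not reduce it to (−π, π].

δ = -0.0729, a = -2.2240

a = (v'−v)/dt = (-0.222400)/0.1 = -2.2240
Δθ = θ'−θ = -0.040166;  (v·dt/L) = 16.5000·0.1/3.0 = 0.550000
tan δ = Δθ·L/(v·dt) = -0.073029  →  δ = -0.0729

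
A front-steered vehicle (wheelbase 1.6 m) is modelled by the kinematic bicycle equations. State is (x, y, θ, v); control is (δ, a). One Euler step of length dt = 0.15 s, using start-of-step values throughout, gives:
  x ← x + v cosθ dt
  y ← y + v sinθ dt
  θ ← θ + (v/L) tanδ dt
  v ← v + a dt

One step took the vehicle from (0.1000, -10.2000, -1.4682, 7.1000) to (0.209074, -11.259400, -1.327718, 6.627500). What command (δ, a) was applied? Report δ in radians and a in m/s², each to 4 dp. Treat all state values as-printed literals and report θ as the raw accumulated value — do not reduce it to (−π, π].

δ = 0.2080, a = -3.1500

a = (v'−v)/dt = (-0.472500)/0.15 = -3.1500
Δθ = θ'−θ = 0.140482;  (v·dt/L) = 7.1000·0.15/1.6 = 0.665625
tan δ = Δθ·L/(v·dt) = 0.211053  →  δ = 0.2080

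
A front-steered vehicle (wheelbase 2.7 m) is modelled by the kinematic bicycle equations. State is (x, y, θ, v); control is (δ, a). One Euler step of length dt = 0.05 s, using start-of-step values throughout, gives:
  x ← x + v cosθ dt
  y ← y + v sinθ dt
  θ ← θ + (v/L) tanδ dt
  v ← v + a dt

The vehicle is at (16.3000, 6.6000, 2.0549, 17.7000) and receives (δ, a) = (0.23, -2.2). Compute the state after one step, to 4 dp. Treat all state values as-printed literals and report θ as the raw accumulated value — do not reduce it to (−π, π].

x' = 16.3000 + 17.7000·cos(2.0549)·0.05 = 15.8881
y' = 6.6000 + 17.7000·sin(2.0549)·0.05 = 7.3833
θ' = 2.0549 + (17.7000/2.7)·tan(0.23)·0.05 = 2.1316
v' = 17.7000 − 2.2000·0.05 = 17.5900

(15.8881, 7.3833, 2.1316, 17.5900)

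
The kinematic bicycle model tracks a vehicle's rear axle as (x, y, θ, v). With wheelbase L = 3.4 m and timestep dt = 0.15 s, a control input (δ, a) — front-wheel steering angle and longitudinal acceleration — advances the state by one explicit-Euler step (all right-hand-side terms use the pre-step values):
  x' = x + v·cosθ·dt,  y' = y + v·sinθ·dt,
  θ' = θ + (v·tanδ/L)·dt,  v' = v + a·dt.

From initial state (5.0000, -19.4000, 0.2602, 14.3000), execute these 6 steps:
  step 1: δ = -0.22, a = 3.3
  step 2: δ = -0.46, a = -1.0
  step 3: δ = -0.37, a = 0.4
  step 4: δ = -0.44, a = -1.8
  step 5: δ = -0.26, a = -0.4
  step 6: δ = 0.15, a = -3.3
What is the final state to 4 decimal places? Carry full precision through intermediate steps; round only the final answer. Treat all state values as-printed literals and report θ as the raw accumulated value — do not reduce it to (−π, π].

(16.2675, -23.2193, -0.8338, 13.8800)

after step 1 (δ=-0.22, a=3.3): (7.072796, -18.848148, 0.119122, 14.795000)
after step 2 (δ=-0.46, a=-1.0): (9.276319, -18.584410, -0.204267, 14.645000)
after step 3 (δ=-0.37, a=0.4): (11.427398, -19.030020, -0.454867, 14.705000)
after step 4 (δ=-0.44, a=-1.8): (13.408867, -19.999100, -0.760286, 14.435000)
after step 5 (δ=-0.26, a=-0.4): (14.977892, -21.491235, -0.929698, 14.375000)
after step 6 (δ=0.15, a=-3.3): (16.267493, -23.219339, -0.833850, 13.880000)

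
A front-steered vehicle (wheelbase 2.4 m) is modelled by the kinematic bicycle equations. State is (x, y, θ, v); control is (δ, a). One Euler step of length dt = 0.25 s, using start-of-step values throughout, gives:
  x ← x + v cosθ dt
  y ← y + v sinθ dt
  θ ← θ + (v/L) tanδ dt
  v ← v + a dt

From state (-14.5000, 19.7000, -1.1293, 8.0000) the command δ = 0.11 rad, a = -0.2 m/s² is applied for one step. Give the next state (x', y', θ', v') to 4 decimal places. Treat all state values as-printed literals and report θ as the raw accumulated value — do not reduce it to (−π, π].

x' = -14.5000 + 8.0000·cos(-1.1293)·0.25 = -13.6454
y' = 19.7000 + 8.0000·sin(-1.1293)·0.25 = 17.8918
θ' = -1.1293 + (8.0000/2.4)·tan(0.11)·0.25 = -1.0373
v' = 8.0000 − 0.2000·0.25 = 7.9500

(-13.6454, 17.8918, -1.0373, 7.9500)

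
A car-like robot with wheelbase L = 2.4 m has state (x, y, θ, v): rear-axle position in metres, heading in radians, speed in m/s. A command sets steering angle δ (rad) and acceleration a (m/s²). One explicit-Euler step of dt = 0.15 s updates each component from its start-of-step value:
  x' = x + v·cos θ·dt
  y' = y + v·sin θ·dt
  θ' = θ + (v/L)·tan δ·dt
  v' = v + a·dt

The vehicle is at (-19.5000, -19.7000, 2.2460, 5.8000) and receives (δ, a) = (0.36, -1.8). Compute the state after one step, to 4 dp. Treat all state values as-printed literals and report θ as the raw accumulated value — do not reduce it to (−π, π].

(-20.0438, -19.0209, 2.3824, 5.5300)

x' = -19.5000 + 5.8000·cos(2.2460)·0.15 = -20.0438
y' = -19.7000 + 5.8000·sin(2.2460)·0.15 = -19.0209
θ' = 2.2460 + (5.8000/2.4)·tan(0.36)·0.15 = 2.3824
v' = 5.8000 − 1.8000·0.15 = 5.5300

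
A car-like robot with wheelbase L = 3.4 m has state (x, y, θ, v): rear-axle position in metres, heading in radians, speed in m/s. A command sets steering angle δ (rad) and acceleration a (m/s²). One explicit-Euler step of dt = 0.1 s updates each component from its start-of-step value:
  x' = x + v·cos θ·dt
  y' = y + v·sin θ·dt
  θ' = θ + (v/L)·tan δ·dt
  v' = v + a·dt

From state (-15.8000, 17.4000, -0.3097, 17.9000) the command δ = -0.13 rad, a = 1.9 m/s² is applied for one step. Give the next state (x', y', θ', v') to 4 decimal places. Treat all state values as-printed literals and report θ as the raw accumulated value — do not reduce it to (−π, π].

(-14.0952, 16.8545, -0.3785, 18.0900)

x' = -15.8000 + 17.9000·cos(-0.3097)·0.1 = -14.0952
y' = 17.4000 + 17.9000·sin(-0.3097)·0.1 = 16.8545
θ' = -0.3097 + (17.9000/3.4)·tan(-0.13)·0.1 = -0.3785
v' = 17.9000 + 1.9000·0.1 = 18.0900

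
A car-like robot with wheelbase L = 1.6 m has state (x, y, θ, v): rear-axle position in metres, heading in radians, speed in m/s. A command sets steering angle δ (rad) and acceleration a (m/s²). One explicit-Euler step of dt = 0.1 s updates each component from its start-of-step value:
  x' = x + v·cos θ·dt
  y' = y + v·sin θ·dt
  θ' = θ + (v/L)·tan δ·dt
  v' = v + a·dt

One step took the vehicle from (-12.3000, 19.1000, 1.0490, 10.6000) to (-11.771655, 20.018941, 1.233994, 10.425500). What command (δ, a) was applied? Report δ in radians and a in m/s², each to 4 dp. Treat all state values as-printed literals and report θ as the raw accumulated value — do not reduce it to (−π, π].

a = (v'−v)/dt = (-0.174500)/0.1 = -1.7450
Δθ = θ'−θ = 0.184994;  (v·dt/L) = 10.6000·0.1/1.6 = 0.662500
tan δ = Δθ·L/(v·dt) = 0.279236  →  δ = 0.2723

δ = 0.2723, a = -1.7450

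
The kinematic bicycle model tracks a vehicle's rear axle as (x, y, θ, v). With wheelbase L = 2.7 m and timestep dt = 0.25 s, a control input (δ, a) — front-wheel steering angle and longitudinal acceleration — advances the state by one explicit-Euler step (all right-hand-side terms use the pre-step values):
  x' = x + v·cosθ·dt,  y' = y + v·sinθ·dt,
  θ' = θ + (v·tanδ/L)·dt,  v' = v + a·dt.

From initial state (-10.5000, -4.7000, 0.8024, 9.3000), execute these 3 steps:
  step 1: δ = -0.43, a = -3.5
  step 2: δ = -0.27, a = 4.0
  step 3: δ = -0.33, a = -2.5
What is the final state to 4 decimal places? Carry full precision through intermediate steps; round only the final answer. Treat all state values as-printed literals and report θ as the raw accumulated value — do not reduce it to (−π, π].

after step 1 (δ=-0.43, a=-3.5): (-8.884164, -3.028264, 0.407476, 8.425000)
after step 2 (δ=-0.27, a=4.0): (-6.950366, -2.193571, 0.191579, 9.425000)
after step 3 (δ=-0.33, a=-2.5): (-4.637224, -1.744918, -0.107337, 8.800000)

(-4.6372, -1.7449, -0.1073, 8.8000)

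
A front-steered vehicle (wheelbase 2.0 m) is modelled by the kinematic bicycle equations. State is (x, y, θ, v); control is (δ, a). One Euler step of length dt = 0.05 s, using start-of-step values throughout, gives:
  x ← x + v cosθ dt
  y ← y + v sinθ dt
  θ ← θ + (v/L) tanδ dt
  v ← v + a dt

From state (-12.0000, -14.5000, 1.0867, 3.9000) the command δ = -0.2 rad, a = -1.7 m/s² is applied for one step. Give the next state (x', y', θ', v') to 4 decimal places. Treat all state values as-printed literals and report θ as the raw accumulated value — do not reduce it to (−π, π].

x' = -12.0000 + 3.9000·cos(1.0867)·0.05 = -11.9092
y' = -14.5000 + 3.9000·sin(1.0867)·0.05 = -14.3274
θ' = 1.0867 + (3.9000/2.0)·tan(-0.2)·0.05 = 1.0669
v' = 3.9000 − 1.7000·0.05 = 3.8150

(-11.9092, -14.3274, 1.0669, 3.8150)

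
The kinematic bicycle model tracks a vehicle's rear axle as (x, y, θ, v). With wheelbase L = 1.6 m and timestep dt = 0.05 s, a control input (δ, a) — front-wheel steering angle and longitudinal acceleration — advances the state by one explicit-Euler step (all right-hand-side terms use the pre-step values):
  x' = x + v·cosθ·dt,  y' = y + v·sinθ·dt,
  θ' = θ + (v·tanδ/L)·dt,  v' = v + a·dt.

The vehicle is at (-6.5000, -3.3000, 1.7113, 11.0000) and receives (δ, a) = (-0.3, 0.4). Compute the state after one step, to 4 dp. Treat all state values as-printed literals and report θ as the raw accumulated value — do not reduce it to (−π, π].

x' = -6.5000 + 11.0000·cos(1.7113)·0.05 = -6.5770
y' = -3.3000 + 11.0000·sin(1.7113)·0.05 = -2.7554
θ' = 1.7113 + (11.0000/1.6)·tan(-0.3)·0.05 = 1.6050
v' = 11.0000 + 0.4000·0.05 = 11.0200

(-6.5770, -2.7554, 1.6050, 11.0200)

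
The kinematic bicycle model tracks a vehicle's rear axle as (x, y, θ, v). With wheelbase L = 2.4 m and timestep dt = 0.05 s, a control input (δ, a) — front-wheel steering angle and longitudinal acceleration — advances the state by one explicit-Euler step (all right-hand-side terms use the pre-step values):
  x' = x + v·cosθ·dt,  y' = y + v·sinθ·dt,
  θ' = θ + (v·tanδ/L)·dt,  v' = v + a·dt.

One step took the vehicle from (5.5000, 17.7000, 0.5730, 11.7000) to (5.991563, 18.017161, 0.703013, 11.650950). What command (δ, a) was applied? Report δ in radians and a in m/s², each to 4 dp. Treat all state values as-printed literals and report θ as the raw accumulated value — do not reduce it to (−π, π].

a = (v'−v)/dt = (-0.049050)/0.05 = -0.9810
Δθ = θ'−θ = 0.130013;  (v·dt/L) = 11.7000·0.05/2.4 = 0.243750
tan δ = Δθ·L/(v·dt) = 0.533387  →  δ = 0.4900

δ = 0.4900, a = -0.9810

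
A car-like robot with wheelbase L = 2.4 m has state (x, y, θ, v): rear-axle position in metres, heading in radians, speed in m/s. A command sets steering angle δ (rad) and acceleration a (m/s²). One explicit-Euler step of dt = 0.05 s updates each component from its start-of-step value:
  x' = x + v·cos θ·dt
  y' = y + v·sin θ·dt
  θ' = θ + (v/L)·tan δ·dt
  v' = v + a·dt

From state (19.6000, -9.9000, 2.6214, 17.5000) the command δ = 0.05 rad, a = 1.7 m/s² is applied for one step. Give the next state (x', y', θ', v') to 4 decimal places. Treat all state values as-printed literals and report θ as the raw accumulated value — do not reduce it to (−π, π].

x' = 19.6000 + 17.5000·cos(2.6214)·0.05 = 18.8407
y' = -9.9000 + 17.5000·sin(2.6214)·0.05 = -9.4651
θ' = 2.6214 + (17.5000/2.4)·tan(0.05)·0.05 = 2.6396
v' = 17.5000 + 1.7000·0.05 = 17.5850

(18.8407, -9.4651, 2.6396, 17.5850)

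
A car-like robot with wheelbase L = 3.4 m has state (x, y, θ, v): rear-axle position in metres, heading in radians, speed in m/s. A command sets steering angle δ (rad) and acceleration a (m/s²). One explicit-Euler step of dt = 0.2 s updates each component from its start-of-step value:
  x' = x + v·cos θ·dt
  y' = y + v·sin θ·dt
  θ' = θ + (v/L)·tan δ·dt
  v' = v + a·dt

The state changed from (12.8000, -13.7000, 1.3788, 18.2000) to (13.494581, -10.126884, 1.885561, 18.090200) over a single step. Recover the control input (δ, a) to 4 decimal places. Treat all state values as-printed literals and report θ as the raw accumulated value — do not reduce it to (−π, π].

δ = 0.4421, a = -0.5490

a = (v'−v)/dt = (-0.109800)/0.2 = -0.5490
Δθ = θ'−θ = 0.506761;  (v·dt/L) = 18.2000·0.2/3.4 = 1.070588
tan δ = Δθ·L/(v·dt) = 0.473348  →  δ = 0.4421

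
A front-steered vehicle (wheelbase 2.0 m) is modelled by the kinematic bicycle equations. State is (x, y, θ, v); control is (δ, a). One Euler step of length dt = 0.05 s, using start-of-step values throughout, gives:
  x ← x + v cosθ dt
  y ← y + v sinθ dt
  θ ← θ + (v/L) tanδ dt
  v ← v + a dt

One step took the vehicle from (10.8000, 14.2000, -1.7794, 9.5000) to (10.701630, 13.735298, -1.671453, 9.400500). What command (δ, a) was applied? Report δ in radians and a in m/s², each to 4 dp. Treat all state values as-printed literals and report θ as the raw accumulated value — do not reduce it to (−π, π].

δ = 0.4266, a = -1.9900

a = (v'−v)/dt = (-0.099500)/0.05 = -1.9900
Δθ = θ'−θ = 0.107947;  (v·dt/L) = 9.5000·0.05/2.0 = 0.237500
tan δ = Δθ·L/(v·dt) = 0.454514  →  δ = 0.4266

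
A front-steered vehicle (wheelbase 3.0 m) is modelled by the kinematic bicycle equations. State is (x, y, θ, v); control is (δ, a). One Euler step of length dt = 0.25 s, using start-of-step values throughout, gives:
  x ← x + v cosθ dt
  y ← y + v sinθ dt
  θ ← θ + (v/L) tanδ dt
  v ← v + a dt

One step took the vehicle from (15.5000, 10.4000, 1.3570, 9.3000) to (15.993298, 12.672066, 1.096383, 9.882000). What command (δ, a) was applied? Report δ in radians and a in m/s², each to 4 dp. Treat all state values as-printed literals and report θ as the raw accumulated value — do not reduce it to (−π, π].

δ = -0.3244, a = 2.3280

a = (v'−v)/dt = (0.582000)/0.25 = 2.3280
Δθ = θ'−θ = -0.260617;  (v·dt/L) = 9.3000·0.25/3.0 = 0.775000
tan δ = Δθ·L/(v·dt) = -0.336280  →  δ = -0.3244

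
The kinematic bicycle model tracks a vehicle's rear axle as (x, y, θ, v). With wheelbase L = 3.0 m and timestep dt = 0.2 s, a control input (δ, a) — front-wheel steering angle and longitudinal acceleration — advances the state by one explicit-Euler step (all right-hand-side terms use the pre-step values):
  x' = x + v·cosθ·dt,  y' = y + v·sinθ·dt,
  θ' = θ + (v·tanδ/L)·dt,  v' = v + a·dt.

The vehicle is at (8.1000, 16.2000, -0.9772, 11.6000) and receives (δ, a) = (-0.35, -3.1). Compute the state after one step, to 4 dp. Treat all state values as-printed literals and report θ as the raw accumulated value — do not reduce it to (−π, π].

x' = 8.1000 + 11.6000·cos(-0.9772)·0.2 = 9.3977
y' = 16.2000 + 11.6000·sin(-0.9772)·0.2 = 14.2769
θ' = -0.9772 + (11.6000/3.0)·tan(-0.35)·0.2 = -1.2595
v' = 11.6000 − 3.1000·0.2 = 10.9800

(9.3977, 14.2769, -1.2595, 10.9800)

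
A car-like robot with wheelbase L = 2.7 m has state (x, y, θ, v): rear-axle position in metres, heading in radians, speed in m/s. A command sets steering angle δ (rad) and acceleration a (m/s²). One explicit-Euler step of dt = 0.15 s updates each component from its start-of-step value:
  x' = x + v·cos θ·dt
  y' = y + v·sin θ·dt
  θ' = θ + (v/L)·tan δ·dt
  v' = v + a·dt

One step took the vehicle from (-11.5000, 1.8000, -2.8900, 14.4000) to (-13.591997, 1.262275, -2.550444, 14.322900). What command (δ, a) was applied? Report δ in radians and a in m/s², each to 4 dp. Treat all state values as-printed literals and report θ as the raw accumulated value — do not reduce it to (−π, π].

a = (v'−v)/dt = (-0.077100)/0.15 = -0.5140
Δθ = θ'−θ = 0.339556;  (v·dt/L) = 14.4000·0.15/2.7 = 0.800000
tan δ = Δθ·L/(v·dt) = 0.424445  →  δ = 0.4014

δ = 0.4014, a = -0.5140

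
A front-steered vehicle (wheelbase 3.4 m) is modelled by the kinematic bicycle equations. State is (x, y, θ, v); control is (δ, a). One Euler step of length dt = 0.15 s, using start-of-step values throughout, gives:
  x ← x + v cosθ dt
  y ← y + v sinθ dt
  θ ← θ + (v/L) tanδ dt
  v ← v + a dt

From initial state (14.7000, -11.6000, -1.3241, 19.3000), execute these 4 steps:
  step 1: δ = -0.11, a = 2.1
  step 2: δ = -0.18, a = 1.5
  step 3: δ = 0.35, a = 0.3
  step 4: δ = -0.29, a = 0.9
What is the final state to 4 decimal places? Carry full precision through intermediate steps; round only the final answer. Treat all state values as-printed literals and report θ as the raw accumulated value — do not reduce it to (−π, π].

(16.7633, -23.1276, -1.5179, 20.0200)

after step 1 (δ=-0.11, a=2.1): (15.406964, -14.407352, -1.418141, 19.615000)
after step 2 (δ=-0.18, a=1.5): (15.854370, -17.315386, -1.575612, 19.840000)
after step 3 (δ=0.35, a=0.3): (15.840039, -20.291352, -1.256105, 19.885000)
after step 4 (δ=-0.29, a=0.9): (16.763270, -23.127625, -1.517896, 20.020000)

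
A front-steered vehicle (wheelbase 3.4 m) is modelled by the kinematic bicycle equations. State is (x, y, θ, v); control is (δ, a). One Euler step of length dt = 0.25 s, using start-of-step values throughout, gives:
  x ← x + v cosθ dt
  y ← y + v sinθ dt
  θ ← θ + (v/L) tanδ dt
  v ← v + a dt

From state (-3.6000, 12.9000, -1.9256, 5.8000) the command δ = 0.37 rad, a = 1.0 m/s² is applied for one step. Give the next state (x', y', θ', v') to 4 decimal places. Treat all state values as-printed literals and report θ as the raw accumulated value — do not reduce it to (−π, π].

x' = -3.6000 + 5.8000·cos(-1.9256)·0.25 = -4.1037
y' = 12.9000 + 5.8000·sin(-1.9256)·0.25 = 11.5403
θ' = -1.9256 + (5.8000/3.4)·tan(0.37)·0.25 = -1.7602
v' = 5.8000 + 1.0000·0.25 = 6.0500

(-4.1037, 11.5403, -1.7602, 6.0500)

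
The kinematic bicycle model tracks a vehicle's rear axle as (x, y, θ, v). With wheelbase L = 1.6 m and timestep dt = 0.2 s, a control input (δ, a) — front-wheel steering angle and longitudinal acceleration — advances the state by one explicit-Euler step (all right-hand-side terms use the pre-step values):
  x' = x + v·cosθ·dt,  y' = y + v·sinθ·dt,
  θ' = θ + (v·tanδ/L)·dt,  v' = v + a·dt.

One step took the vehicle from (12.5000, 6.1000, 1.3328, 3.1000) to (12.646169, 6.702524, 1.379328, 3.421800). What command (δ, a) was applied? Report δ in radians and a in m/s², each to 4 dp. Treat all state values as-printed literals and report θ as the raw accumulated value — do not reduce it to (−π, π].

a = (v'−v)/dt = (0.321800)/0.2 = 1.6090
Δθ = θ'−θ = 0.046528;  (v·dt/L) = 3.1000·0.2/1.6 = 0.387500
tan δ = Δθ·L/(v·dt) = 0.120072  →  δ = 0.1195

δ = 0.1195, a = 1.6090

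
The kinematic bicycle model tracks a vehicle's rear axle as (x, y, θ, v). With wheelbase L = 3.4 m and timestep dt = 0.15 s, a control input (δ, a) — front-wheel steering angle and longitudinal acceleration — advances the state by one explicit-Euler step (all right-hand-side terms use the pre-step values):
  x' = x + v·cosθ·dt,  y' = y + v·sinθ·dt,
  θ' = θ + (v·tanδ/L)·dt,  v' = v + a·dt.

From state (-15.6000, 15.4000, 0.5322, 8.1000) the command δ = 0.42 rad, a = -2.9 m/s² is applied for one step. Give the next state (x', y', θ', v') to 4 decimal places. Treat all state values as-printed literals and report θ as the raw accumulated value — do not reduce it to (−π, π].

x' = -15.6000 + 8.1000·cos(0.5322)·0.15 = -14.5530
y' = 15.4000 + 8.1000·sin(0.5322)·0.15 = 16.0165
θ' = 0.5322 + (8.1000/3.4)·tan(0.42)·0.15 = 0.6918
v' = 8.1000 − 2.9000·0.15 = 7.6650

(-14.5530, 16.0165, 0.6918, 7.6650)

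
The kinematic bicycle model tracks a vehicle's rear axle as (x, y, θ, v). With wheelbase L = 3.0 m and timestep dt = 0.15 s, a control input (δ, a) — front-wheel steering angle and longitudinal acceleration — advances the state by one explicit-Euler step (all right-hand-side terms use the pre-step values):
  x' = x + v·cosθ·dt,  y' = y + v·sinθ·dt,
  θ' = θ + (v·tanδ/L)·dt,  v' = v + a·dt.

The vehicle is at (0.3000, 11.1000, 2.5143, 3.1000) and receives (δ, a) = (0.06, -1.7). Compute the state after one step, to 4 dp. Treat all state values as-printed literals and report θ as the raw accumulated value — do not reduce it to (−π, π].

(-0.0765, 11.3729, 2.5236, 2.8450)

x' = 0.3000 + 3.1000·cos(2.5143)·0.15 = -0.0765
y' = 11.1000 + 3.1000·sin(2.5143)·0.15 = 11.3729
θ' = 2.5143 + (3.1000/3.0)·tan(0.06)·0.15 = 2.5236
v' = 3.1000 − 1.7000·0.15 = 2.8450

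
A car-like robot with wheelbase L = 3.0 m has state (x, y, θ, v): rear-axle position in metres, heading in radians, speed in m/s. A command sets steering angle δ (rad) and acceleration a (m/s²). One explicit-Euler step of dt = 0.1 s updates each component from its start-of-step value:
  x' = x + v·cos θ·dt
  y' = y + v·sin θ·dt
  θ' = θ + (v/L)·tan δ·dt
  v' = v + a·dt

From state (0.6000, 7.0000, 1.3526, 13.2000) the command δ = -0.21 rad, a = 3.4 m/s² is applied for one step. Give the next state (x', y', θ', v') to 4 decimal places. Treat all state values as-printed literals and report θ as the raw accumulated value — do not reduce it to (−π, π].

(0.8857, 8.2887, 1.2588, 13.5400)

x' = 0.6000 + 13.2000·cos(1.3526)·0.1 = 0.8857
y' = 7.0000 + 13.2000·sin(1.3526)·0.1 = 8.2887
θ' = 1.3526 + (13.2000/3.0)·tan(-0.21)·0.1 = 1.2588
v' = 13.2000 + 3.4000·0.1 = 13.5400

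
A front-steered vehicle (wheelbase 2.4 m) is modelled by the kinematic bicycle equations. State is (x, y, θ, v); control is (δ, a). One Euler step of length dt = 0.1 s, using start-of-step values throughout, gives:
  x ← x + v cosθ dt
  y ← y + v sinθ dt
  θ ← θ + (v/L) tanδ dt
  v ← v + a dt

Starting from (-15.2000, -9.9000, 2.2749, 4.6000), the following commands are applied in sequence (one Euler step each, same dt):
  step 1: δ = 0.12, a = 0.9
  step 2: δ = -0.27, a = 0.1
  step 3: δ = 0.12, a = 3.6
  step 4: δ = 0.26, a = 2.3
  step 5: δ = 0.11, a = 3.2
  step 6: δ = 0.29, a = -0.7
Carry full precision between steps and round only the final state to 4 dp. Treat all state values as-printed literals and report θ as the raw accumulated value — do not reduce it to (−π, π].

after step 1 (δ=0.12, a=0.9): (-15.497781, -9.549392, 2.298011, 4.690000)
after step 2 (δ=-0.27, a=0.1): (-15.809569, -9.199035, 2.243928, 4.700000)
after step 3 (δ=0.12, a=3.6): (-16.102584, -8.831555, 2.267541, 5.060000)
after step 4 (δ=0.26, a=2.3): (-16.427297, -8.443486, 2.323628, 5.290000)
after step 5 (δ=0.11, a=3.2): (-16.788978, -8.057445, 2.347972, 5.610000)
after step 6 (δ=0.29, a=-0.7): (-17.182390, -7.657509, 2.417726, 5.540000)

(-17.1824, -7.6575, 2.4177, 5.5400)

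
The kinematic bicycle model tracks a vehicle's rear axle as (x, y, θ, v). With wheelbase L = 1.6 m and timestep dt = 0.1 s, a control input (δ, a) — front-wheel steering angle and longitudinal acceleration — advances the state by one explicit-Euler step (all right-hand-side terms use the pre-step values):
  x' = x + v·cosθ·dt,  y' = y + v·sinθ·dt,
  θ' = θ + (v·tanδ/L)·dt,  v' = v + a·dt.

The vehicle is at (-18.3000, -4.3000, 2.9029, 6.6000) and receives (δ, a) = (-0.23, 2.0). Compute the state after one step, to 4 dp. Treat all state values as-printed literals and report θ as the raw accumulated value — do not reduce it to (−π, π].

x' = -18.3000 + 6.6000·cos(2.9029)·0.1 = -18.9413
y' = -4.3000 + 6.6000·sin(2.9029)·0.1 = -4.1440
θ' = 2.9029 + (6.6000/1.6)·tan(-0.23)·0.1 = 2.8063
v' = 6.6000 + 2.0000·0.1 = 6.8000

(-18.9413, -4.1440, 2.8063, 6.8000)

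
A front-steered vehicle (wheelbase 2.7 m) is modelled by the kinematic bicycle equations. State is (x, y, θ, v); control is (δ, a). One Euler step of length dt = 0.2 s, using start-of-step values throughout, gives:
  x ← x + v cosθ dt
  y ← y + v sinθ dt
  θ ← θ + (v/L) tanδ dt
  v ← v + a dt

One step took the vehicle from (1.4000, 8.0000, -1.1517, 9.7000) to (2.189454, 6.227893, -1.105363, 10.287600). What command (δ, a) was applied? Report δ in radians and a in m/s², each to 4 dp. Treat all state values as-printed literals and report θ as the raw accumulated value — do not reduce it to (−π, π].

δ = 0.0644, a = 2.9380

a = (v'−v)/dt = (0.587600)/0.2 = 2.9380
Δθ = θ'−θ = 0.046337;  (v·dt/L) = 9.7000·0.2/2.7 = 0.718519
tan δ = Δθ·L/(v·dt) = 0.064490  →  δ = 0.0644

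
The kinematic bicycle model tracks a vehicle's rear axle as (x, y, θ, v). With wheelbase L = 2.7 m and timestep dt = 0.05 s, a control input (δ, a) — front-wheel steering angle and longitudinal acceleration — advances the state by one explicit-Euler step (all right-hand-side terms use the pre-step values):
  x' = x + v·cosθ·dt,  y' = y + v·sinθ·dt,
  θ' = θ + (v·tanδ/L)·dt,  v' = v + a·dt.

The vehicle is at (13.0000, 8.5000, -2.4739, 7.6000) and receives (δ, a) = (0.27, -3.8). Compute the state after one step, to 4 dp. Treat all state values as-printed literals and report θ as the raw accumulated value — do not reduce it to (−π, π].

(12.7016, 8.2647, -2.4349, 7.4100)

x' = 13.0000 + 7.6000·cos(-2.4739)·0.05 = 12.7016
y' = 8.5000 + 7.6000·sin(-2.4739)·0.05 = 8.2647
θ' = -2.4739 + (7.6000/2.7)·tan(0.27)·0.05 = -2.4349
v' = 7.6000 − 3.8000·0.05 = 7.4100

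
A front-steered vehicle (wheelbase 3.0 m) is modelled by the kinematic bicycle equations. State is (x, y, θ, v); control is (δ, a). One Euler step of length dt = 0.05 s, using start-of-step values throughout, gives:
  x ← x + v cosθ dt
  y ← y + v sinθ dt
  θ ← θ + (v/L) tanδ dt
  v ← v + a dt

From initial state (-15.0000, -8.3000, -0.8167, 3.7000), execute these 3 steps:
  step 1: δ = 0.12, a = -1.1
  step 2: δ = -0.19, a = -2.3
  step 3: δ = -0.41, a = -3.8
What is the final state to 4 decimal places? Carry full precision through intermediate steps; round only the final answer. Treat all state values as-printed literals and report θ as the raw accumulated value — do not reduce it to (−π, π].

(-14.6273, -8.6959, -0.8465, 3.3400)

after step 1 (δ=0.12, a=-1.1): (-14.873343, -8.434845, -0.809264, 3.645000)
after step 2 (δ=-0.19, a=-2.3): (-14.747585, -8.566754, -0.820948, 3.530000)
after step 3 (δ=-0.41, a=-3.8): (-14.627296, -8.695915, -0.846519, 3.340000)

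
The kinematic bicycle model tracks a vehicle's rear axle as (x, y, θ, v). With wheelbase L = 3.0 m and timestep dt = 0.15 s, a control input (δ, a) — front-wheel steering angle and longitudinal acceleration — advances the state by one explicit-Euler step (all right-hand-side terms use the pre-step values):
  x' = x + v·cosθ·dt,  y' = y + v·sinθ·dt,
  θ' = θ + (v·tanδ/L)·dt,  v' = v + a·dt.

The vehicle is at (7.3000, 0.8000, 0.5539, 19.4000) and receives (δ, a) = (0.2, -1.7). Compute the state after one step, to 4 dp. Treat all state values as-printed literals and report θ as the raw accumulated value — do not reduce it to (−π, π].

(9.7749, 2.3307, 0.7505, 19.1450)

x' = 7.3000 + 19.4000·cos(0.5539)·0.15 = 9.7749
y' = 0.8000 + 19.4000·sin(0.5539)·0.15 = 2.3307
θ' = 0.5539 + (19.4000/3.0)·tan(0.2)·0.15 = 0.7505
v' = 19.4000 − 1.7000·0.15 = 19.1450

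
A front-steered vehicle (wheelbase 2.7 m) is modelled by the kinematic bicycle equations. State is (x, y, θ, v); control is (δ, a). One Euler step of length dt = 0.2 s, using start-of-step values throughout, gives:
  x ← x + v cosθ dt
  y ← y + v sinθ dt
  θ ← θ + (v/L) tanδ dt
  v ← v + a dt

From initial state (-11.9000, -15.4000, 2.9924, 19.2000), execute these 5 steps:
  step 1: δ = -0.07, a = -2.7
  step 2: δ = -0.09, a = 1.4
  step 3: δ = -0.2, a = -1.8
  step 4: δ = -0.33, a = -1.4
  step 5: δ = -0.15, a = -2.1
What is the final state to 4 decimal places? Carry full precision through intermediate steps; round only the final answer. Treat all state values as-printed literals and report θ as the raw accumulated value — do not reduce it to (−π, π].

(-27.3444, -6.9453, 1.8073, 17.8800)

after step 1 (δ=-0.07, a=-2.7): (-15.697343, -14.829223, 2.892682, 18.660000)
after step 2 (δ=-0.09, a=1.4): (-19.314327, -13.909849, 2.767945, 18.940000)
after step 3 (δ=-0.2, a=-1.8): (-22.840963, -12.527175, 2.483550, 18.580000)
after step 4 (δ=-0.33, a=-1.4): (-25.781027, -10.254583, 2.012134, 18.300000)
after step 5 (δ=-0.15, a=-2.1): (-27.344395, -6.945281, 1.807262, 17.880000)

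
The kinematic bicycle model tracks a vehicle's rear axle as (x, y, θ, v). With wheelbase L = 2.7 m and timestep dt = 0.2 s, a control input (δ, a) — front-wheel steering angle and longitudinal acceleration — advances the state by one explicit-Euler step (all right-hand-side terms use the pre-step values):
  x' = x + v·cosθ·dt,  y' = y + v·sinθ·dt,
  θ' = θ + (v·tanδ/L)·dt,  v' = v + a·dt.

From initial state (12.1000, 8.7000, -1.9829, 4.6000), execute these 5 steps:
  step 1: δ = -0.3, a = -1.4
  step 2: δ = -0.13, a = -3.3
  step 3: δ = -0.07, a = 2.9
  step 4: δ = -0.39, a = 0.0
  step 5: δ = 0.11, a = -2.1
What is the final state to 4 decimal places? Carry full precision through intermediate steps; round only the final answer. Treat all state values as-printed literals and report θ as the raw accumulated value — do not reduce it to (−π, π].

(9.9010, 5.1311, -2.2436, 3.8200)

after step 1 (δ=-0.3, a=-1.4): (11.731505, 7.857022, -2.088303, 4.320000)
after step 2 (δ=-0.13, a=-3.3): (11.304071, 7.106159, -2.130139, 3.660000)
after step 3 (δ=-0.07, a=2.9): (10.915650, 6.485712, -2.149148, 4.240000)
after step 4 (δ=-0.39, a=0.0): (10.452096, 5.775627, -2.278250, 4.240000)
after step 5 (δ=0.11, a=-2.1): (9.900980, 5.131131, -2.243562, 3.820000)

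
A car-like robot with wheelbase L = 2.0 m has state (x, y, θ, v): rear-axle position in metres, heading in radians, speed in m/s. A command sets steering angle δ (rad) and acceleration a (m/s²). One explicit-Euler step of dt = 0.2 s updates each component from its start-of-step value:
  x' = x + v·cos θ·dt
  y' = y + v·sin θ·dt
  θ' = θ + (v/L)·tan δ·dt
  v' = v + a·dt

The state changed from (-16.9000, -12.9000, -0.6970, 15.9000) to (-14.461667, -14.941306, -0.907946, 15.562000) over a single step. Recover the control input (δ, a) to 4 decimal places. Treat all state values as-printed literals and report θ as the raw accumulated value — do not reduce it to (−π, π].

δ = -0.1319, a = -1.6900

a = (v'−v)/dt = (-0.338000)/0.2 = -1.6900
Δθ = θ'−θ = -0.210946;  (v·dt/L) = 15.9000·0.2/2.0 = 1.590000
tan δ = Δθ·L/(v·dt) = -0.132670  →  δ = -0.1319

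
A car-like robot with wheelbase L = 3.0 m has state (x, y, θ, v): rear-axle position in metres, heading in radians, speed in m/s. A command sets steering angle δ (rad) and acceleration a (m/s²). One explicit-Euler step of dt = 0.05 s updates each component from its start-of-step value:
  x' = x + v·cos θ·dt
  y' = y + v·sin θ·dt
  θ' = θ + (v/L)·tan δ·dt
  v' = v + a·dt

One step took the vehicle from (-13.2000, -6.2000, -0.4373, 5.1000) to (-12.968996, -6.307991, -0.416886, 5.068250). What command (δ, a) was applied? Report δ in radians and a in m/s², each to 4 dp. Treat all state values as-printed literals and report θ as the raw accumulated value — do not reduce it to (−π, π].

a = (v'−v)/dt = (-0.031750)/0.05 = -0.6350
Δθ = θ'−θ = 0.020414;  (v·dt/L) = 5.1000·0.05/3.0 = 0.085000
tan δ = Δθ·L/(v·dt) = 0.240165  →  δ = 0.2357

δ = 0.2357, a = -0.6350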